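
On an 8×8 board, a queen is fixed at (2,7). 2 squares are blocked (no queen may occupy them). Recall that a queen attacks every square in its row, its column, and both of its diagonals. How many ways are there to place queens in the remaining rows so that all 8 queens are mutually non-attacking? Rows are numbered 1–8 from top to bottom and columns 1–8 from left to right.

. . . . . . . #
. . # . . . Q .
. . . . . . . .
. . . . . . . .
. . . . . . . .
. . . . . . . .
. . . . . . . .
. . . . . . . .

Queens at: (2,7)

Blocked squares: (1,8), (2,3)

Branch on row 1: col 1 → 2; col 2 → 2; col 3 → 2; col 4 → 4; col 5 → 6.
Sum: 2 + 2 + 2 + 4 + 6 = 16.

16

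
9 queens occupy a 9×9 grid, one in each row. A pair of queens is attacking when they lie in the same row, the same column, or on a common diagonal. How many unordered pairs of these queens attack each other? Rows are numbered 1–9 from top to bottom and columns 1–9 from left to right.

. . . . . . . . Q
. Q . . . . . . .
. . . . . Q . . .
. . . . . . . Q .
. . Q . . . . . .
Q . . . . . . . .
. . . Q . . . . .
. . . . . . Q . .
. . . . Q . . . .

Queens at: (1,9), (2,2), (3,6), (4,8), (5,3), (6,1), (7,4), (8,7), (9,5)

0

All columns are distinct and no two queens satisfy |Δrow| = |Δcol|, so no pair attacks.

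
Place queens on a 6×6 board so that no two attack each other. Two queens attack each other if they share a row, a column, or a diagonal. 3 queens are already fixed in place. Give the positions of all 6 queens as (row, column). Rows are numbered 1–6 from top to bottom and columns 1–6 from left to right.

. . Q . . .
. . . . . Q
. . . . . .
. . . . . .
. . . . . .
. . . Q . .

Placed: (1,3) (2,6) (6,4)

Row 3: attacked by (1,3)→{1,3,5}; (2,6)→{5,6}; (6,4)→{1,4}. Safe: 2. Place at column 2.
Row 4: attacked by (1,3)→{3,6}; (2,6)→{4,6}; (3,2)→{1,2,3}; (6,4)→{2,4,6}. Safe: 5. Place at column 5.
Row 5: attacked by (1,3)→{3}; (2,6)→{3,6}; (3,2)→{2,4}; (4,5)→{4,5,6}; (6,4)→{3,4,5}. Safe: 1. Place at column 1.
Columns [3, 6, 2, 5, 1, 4], r−c [-2, -4, 1, -1, 4, 2], r+c [4, 8, 5, 9, 6, 10] are all distinct, so no two queens attack.

(1,3) (2,6) (3,2) (4,5) (5,1) (6,4)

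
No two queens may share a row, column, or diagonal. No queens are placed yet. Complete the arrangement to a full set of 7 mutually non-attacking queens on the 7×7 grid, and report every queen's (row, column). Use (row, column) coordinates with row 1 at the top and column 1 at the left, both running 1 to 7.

(1,7) (2,2) (3,4) (4,6) (5,1) (6,3) (7,5)

Row 1: Safe: 1, 2, 3, 4, 5, 6, 7. Place at column 7.
Row 2: attacked by (1,7)→{6,7}. Safe: 1, 2, 3, 4, 5. Place at column 2.
Row 3: attacked by (1,7)→{5,7}; (2,2)→{1,2,3}. Safe: 4, 6. Place at column 4.
Row 4: attacked by (1,7)→{4,7}; (2,2)→{2,4}; (3,4)→{3,4,5}. Safe: 1, 6. Place at column 6.
Row 5: attacked by (1,7)→{3,7}; (2,2)→{2,5}; (3,4)→{2,4,6}; (4,6)→{5,6,7}. Safe: 1. Place at column 1.
Row 6: attacked by (1,7)→{2,7}; (2,2)→{2,6}; (3,4)→{1,4,7}; (4,6)→{4,6}; (5,1)→{1,2}. Safe: 3, 5. Place at column 3.
Row 7: attacked by (1,7)→{1,7}; (2,2)→{2,7}; (3,4)→{4}; (4,6)→{3,6}; (5,1)→{1,3}; (6,3)→{2,3,4}. Safe: 5. Place at column 5.
Columns [7, 2, 4, 6, 1, 3, 5], r−c [-6, 0, -1, -2, 4, 3, 2], r+c [8, 4, 7, 10, 6, 9, 12] are all distinct, so no two queens attack.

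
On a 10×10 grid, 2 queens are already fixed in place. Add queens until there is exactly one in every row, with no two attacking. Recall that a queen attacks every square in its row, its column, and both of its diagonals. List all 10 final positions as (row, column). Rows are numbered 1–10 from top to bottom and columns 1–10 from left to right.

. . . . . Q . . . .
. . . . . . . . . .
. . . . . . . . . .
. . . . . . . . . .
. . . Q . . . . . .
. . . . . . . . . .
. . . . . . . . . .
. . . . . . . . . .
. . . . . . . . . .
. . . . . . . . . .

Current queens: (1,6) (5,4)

(1,6) (2,3) (3,7) (4,2) (5,4) (6,8) (7,10) (8,5) (9,9) (10,1)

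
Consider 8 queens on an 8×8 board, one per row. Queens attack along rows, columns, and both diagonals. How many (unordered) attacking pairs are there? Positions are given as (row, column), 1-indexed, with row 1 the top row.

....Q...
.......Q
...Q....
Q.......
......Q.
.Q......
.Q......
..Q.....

Same column: (6,2)–(7,2) (column 2).
Same diagonal: (7,2)–(8,3) (|7−8| = |2−3| = 1).
Total attacking pairs: 2.

2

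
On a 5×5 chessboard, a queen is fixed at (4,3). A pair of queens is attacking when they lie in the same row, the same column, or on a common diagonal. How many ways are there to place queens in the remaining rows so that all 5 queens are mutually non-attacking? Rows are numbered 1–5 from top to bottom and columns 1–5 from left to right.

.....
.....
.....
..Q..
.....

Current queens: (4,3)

2

Branch on row 1: col 1 → 0; col 2 → 1; col 4 → 1; col 5 → 0.
Sum: 0 + 1 + 1 + 0 = 2.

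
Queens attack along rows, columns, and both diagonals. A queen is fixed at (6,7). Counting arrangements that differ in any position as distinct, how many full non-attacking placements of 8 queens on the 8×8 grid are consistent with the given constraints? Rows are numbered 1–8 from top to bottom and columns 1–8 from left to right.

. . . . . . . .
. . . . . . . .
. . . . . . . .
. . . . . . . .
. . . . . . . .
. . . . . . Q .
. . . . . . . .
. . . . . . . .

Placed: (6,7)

14

Branch on row 1: col 1 → 1; col 3 → 4; col 4 → 3; col 5 → 3; col 6 → 2; col 8 → 1.
Sum: 1 + 4 + 3 + 3 + 2 + 1 = 14.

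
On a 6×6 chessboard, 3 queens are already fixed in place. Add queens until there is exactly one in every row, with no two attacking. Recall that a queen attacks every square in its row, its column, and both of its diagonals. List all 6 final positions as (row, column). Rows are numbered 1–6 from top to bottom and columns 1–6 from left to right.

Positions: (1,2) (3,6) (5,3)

Row 2: attacked by (1,2)→{1,2,3}; (3,6)→{5,6}; (5,3)→{3,6}. Safe: 4. Place at column 4.
Row 4: attacked by (1,2)→{2,5}; (2,4)→{2,4,6}; (3,6)→{5,6}; (5,3)→{2,3,4}. Safe: 1. Place at column 1.
Row 6: attacked by (1,2)→{2}; (2,4)→{4}; (3,6)→{3,6}; (4,1)→{1,3}; (5,3)→{2,3,4}. Safe: 5. Place at column 5.
Columns [2, 4, 6, 1, 3, 5], r−c [-1, -2, -3, 3, 2, 1], r+c [3, 6, 9, 5, 8, 11] are all distinct, so no two queens attack.

(1,2) (2,4) (3,6) (4,1) (5,3) (6,5)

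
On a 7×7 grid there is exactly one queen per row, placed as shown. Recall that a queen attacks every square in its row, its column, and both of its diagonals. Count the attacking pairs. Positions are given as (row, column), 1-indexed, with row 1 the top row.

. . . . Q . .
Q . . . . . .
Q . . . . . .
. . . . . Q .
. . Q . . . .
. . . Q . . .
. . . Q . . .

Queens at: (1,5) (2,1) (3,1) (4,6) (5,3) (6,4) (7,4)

6

Same column: (2,1)–(3,1) (column 1); (6,4)–(7,4) (column 4).
Same diagonal: (3,1)–(5,3) (|3−5| = |1−3| = 2); (3,1)–(6,4) (|3−6| = |1−4| = 3); (4,6)–(6,4) (|4−6| = |6−4| = 2); (5,3)–(6,4) (|5−6| = |3−4| = 1).
Total attacking pairs: 6.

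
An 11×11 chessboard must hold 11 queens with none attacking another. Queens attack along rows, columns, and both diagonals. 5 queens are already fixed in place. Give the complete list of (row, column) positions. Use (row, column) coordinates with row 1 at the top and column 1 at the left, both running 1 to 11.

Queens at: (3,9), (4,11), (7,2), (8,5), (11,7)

Row 1: attacked by (3,9)→{7,9,11}; (4,11)→{8,11}; (7,2)→{2,8}; (8,5)→{5}; (11,7)→{7}. Safe: 1, 3, 4, 6, 10. Place at column 6.
Row 2: attacked by (1,6)→{5,6,7}; (3,9)→{8,9,10}; (4,11)→{9,11}; (7,2)→{2,7}; (8,5)→{5,11}; (11,7)→{7}. Safe: 1, 3, 4. Place at column 4.
Row 5: attacked by (1,6)→{2,6,10}; (2,4)→{1,4,7}; (3,9)→{7,9,11}; (4,11)→{10,11}; (7,2)→{2,4}; (8,5)→{2,5,8}; (11,7)→{1,7}. Safe: 3. Place at column 3.
Row 6: attacked by (1,6)→{1,6,11}; (2,4)→{4,8}; (3,9)→{6,9}; (4,11)→{9,11}; (5,3)→{2,3,4}; (7,2)→{1,2,3}; (8,5)→{3,5,7}; (11,7)→{2,7}. Safe: 10. Place at column 10.
Row 9: attacked by (1,6)→{6}; (2,4)→{4,11}; (3,9)→{3,9}; (4,11)→{6,11}; (5,3)→{3,7}; (6,10)→{7,10}; (7,2)→{2,4}; (8,5)→{4,5,6}; (11,7)→{5,7,9}. Safe: 1, 8. Place at column 8.
Row 10: attacked by (1,6)→{6}; (2,4)→{4}; (3,9)→{2,9}; (4,11)→{5,11}; (5,3)→{3,8}; (6,10)→{6,10}; (7,2)→{2,5}; (8,5)→{3,5,7}; (9,8)→{7,8,9}; (11,7)→{6,7,8}. Safe: 1. Place at column 1.
Columns [6, 4, 9, 11, 3, 10, 2, 5, 8, 1, 7], r−c [-5, -2, -6, -7, 2, -4, 5, 3, 1, 9, 4], r+c [7, 6, 12, 15, 8, 16, 9, 13, 17, 11, 18] are all distinct, so no two queens attack.

(1,6) (2,4) (3,9) (4,11) (5,3) (6,10) (7,2) (8,5) (9,8) (10,1) (11,7)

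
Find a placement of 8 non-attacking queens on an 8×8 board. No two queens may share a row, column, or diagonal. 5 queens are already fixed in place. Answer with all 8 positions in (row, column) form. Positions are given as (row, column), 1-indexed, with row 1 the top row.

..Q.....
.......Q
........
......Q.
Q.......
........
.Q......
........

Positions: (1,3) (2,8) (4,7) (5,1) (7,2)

Row 3: attacked by (1,3)→{1,3,5}; (2,8)→{7,8}; (4,7)→{6,7,8}; (5,1)→{1,3}; (7,2)→{2,6}. Safe: 4. Place at column 4.
Row 6: attacked by (1,3)→{3,8}; (2,8)→{4,8}; (3,4)→{1,4,7}; (4,7)→{5,7}; (5,1)→{1,2}; (7,2)→{1,2,3}. Safe: 6. Place at column 6.
Row 8: attacked by (1,3)→{3}; (2,8)→{2,8}; (3,4)→{4}; (4,7)→{3,7}; (5,1)→{1,4}; (6,6)→{4,6,8}; (7,2)→{1,2,3}. Safe: 5. Place at column 5.
Columns [3, 8, 4, 7, 1, 6, 2, 5], r−c [-2, -6, -1, -3, 4, 0, 5, 3], r+c [4, 10, 7, 11, 6, 12, 9, 13] are all distinct, so no two queens attack.

(1,3) (2,8) (3,4) (4,7) (5,1) (6,6) (7,2) (8,5)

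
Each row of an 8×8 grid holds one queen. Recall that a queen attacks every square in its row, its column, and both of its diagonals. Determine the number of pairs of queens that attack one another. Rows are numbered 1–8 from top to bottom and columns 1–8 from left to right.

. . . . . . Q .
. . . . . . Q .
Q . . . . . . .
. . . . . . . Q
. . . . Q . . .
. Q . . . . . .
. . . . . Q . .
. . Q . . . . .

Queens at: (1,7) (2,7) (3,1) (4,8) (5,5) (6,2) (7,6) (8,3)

Same column: (1,7)–(2,7) (column 7).
Same diagonal: (1,7)–(6,2) (|1−6| = |7−2| = 5).
Total attacking pairs: 2.

2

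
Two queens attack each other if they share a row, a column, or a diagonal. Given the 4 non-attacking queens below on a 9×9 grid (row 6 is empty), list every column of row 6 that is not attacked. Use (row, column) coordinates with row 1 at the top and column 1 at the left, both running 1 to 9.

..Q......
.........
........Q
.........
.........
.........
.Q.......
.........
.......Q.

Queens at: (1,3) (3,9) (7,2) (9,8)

columns 4, 7

(1,3) attacks row 6 at column 3 and diagonals 8.
(3,9) attacks row 6 at column 9 and diagonals 6.
(7,2) attacks row 6 at column 2 and diagonals 1, 3.
(9,8) attacks row 6 at column 8 and diagonals 5.
Attacked columns: {1, 2, 3, 5, 6, 8, 9}. Safe: {4, 7}.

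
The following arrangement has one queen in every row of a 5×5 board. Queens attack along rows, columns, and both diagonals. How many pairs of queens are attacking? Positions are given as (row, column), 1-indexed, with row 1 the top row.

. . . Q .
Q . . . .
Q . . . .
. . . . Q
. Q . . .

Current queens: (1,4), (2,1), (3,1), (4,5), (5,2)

Same column: (2,1)–(3,1) (column 1).
Total attacking pairs: 1.

1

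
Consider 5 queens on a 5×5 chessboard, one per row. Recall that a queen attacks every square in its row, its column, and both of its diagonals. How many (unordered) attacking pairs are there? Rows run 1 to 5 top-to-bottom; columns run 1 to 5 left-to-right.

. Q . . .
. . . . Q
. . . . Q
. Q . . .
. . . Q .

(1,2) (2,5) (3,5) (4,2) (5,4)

Same column: (1,2)–(4,2) (column 2); (2,5)–(3,5) (column 5).
Total attacking pairs: 2.

2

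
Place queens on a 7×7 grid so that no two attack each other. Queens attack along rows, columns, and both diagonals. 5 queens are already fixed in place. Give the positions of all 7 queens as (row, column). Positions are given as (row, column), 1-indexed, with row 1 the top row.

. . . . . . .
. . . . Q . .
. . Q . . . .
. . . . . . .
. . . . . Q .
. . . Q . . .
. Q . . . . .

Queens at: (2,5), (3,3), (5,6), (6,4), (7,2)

Row 1: attacked by (2,5)→{4,5,6}; (3,3)→{1,3,5}; (5,6)→{2,6}; (6,4)→{4}; (7,2)→{2}. Safe: 7. Place at column 7.
Row 4: attacked by (1,7)→{4,7}; (2,5)→{3,5,7}; (3,3)→{2,3,4}; (5,6)→{5,6,7}; (6,4)→{2,4,6}; (7,2)→{2,5}. Safe: 1. Place at column 1.
Columns [7, 5, 3, 1, 6, 4, 2], r−c [-6, -3, 0, 3, -1, 2, 5], r+c [8, 7, 6, 5, 11, 10, 9] are all distinct, so no two queens attack.

(1,7) (2,5) (3,3) (4,1) (5,6) (6,4) (7,2)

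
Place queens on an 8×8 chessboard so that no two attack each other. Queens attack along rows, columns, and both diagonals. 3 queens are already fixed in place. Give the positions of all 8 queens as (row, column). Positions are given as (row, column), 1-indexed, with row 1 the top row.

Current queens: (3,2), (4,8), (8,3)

(1,6) (2,4) (3,2) (4,8) (5,5) (6,7) (7,1) (8,3)

Row 1: attacked by (3,2)→{2,4}; (4,8)→{5,8}; (8,3)→{3}. Safe: 1, 6, 7. Place at column 6.
Row 2: attacked by (1,6)→{5,6,7}; (3,2)→{1,2,3}; (4,8)→{6,8}; (8,3)→{3}. Safe: 4. Place at column 4.
Row 5: attacked by (1,6)→{2,6}; (2,4)→{1,4,7}; (3,2)→{2,4}; (4,8)→{7,8}; (8,3)→{3,6}. Safe: 5. Place at column 5.
Row 6: attacked by (1,6)→{1,6}; (2,4)→{4,8}; (3,2)→{2,5}; (4,8)→{6,8}; (5,5)→{4,5,6}; (8,3)→{1,3,5}. Safe: 7. Place at column 7.
Row 7: attacked by (1,6)→{6}; (2,4)→{4}; (3,2)→{2,6}; (4,8)→{5,8}; (5,5)→{3,5,7}; (6,7)→{6,7,8}; (8,3)→{2,3,4}. Safe: 1. Place at column 1.
Columns [6, 4, 2, 8, 5, 7, 1, 3], r−c [-5, -2, 1, -4, 0, -1, 6, 5], r+c [7, 6, 5, 12, 10, 13, 8, 11] are all distinct, so no two queens attack.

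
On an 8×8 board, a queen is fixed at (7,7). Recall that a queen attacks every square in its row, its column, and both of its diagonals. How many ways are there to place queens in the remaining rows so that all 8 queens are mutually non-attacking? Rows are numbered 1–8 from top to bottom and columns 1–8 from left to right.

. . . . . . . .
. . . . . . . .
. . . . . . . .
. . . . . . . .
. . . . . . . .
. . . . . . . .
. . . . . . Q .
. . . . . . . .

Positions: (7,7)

16

Branch on row 1: col 2 → 3; col 3 → 5; col 4 → 2; col 5 → 1; col 6 → 3; col 8 → 2.
Sum: 3 + 5 + 2 + 1 + 3 + 2 = 16.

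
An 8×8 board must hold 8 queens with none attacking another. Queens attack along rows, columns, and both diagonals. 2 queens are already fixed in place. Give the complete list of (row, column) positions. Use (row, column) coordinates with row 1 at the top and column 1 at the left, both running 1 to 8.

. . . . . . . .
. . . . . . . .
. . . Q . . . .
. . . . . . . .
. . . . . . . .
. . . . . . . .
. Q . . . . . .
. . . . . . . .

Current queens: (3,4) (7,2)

Row 1: attacked by (3,4)→{2,4,6}; (7,2)→{2,8}. Safe: 1, 3, 5, 7. Place at column 3.
Row 2: attacked by (1,3)→{2,3,4}; (3,4)→{3,4,5}; (7,2)→{2,7}. Safe: 1, 6, 8. Place at column 8.
Row 4: attacked by (1,3)→{3,6}; (2,8)→{6,8}; (3,4)→{3,4,5}; (7,2)→{2,5}. Safe: 1, 7. Place at column 7.
Row 5: attacked by (1,3)→{3,7}; (2,8)→{5,8}; (3,4)→{2,4,6}; (4,7)→{6,7,8}; (7,2)→{2,4}. Safe: 1. Place at column 1.
Row 6: attacked by (1,3)→{3,8}; (2,8)→{4,8}; (3,4)→{1,4,7}; (4,7)→{5,7}; (5,1)→{1,2}; (7,2)→{1,2,3}. Safe: 6. Place at column 6.
Row 8: attacked by (1,3)→{3}; (2,8)→{2,8}; (3,4)→{4}; (4,7)→{3,7}; (5,1)→{1,4}; (6,6)→{4,6,8}; (7,2)→{1,2,3}. Safe: 5. Place at column 5.
Columns [3, 8, 4, 7, 1, 6, 2, 5], r−c [-2, -6, -1, -3, 4, 0, 5, 3], r+c [4, 10, 7, 11, 6, 12, 9, 13] are all distinct, so no two queens attack.

(1,3) (2,8) (3,4) (4,7) (5,1) (6,6) (7,2) (8,5)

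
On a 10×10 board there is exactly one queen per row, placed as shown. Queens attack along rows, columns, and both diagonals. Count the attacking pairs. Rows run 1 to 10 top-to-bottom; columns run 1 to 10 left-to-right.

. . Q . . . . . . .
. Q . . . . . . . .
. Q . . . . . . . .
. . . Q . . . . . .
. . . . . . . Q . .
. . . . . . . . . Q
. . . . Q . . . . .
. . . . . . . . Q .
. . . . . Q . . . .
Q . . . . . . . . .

3

Same column: (2,2)–(3,2) (column 2).
Same diagonal: (1,3)–(2,2) (|1−2| = |3−2| = 1); (2,2)–(4,4) (|2−4| = |2−4| = 2).
Total attacking pairs: 3.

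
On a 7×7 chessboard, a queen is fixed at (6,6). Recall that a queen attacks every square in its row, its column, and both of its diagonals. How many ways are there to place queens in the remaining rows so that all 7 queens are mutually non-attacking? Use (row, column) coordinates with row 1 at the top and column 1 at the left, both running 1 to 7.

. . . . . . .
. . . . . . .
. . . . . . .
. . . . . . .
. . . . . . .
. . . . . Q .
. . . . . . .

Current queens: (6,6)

4

Branch on row 1: col 2 → 1; col 3 → 1; col 4 → 0; col 5 → 1; col 7 → 1.
Sum: 1 + 1 + 0 + 1 + 1 = 4.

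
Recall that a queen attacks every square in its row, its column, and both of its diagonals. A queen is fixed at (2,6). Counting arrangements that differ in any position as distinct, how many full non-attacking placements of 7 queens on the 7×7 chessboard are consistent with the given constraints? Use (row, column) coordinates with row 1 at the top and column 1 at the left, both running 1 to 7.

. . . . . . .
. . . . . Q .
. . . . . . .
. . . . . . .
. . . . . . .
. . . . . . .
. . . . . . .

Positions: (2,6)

Branch on row 1: col 1 → 1; col 2 → 1; col 3 → 1; col 4 → 1.
Sum: 1 + 1 + 1 + 1 = 4.

4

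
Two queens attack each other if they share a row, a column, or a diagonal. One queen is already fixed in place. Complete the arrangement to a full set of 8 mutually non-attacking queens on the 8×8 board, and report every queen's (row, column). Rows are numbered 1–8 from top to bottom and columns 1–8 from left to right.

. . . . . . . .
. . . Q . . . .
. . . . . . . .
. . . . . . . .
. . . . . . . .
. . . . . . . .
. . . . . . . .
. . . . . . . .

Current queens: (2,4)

(1,8) (2,4) (3,1) (4,3) (5,6) (6,2) (7,7) (8,5)

Row 1: attacked by (2,4)→{3,4,5}. Safe: 1, 2, 6, 7, 8. Place at column 8.
Row 3: attacked by (1,8)→{6,8}; (2,4)→{3,4,5}. Safe: 1, 2, 7. Place at column 1.
Row 4: attacked by (1,8)→{5,8}; (2,4)→{2,4,6}; (3,1)→{1,2}. Safe: 3, 7. Place at column 3.
Row 5: attacked by (1,8)→{4,8}; (2,4)→{1,4,7}; (3,1)→{1,3}; (4,3)→{2,3,4}. Safe: 5, 6. Place at column 6.
Row 6: attacked by (1,8)→{3,8}; (2,4)→{4,8}; (3,1)→{1,4}; (4,3)→{1,3,5}; (5,6)→{5,6,7}. Safe: 2. Place at column 2.
Row 7: attacked by (1,8)→{2,8}; (2,4)→{4}; (3,1)→{1,5}; (4,3)→{3,6}; (5,6)→{4,6,8}; (6,2)→{1,2,3}. Safe: 7. Place at column 7.
Row 8: attacked by (1,8)→{1,8}; (2,4)→{4}; (3,1)→{1,6}; (4,3)→{3,7}; (5,6)→{3,6}; (6,2)→{2,4}; (7,7)→{6,7,8}. Safe: 5. Place at column 5.
Columns [8, 4, 1, 3, 6, 2, 7, 5], r−c [-7, -2, 2, 1, -1, 4, 0, 3], r+c [9, 6, 4, 7, 11, 8, 14, 13] are all distinct, so no two queens attack.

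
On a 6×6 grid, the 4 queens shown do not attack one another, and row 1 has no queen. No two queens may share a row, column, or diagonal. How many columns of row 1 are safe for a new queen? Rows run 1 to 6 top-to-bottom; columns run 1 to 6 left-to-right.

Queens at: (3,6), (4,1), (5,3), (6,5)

(3,6) attacks row 1 at column 6 and diagonals 4.
(4,1) attacks row 1 at column 1 and diagonals 4.
(5,3) attacks row 1 at column 3.
(6,5) attacks row 1 at column 5.
Attacked columns: {1, 3, 4, 5, 6}. Safe: {2}.

1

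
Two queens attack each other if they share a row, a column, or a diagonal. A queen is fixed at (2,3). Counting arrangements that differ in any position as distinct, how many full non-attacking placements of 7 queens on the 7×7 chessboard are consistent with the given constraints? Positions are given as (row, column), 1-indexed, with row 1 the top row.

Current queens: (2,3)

6

Branch on row 1: col 1 → 1; col 5 → 1; col 6 → 3; col 7 → 1.
Sum: 1 + 1 + 3 + 1 = 6.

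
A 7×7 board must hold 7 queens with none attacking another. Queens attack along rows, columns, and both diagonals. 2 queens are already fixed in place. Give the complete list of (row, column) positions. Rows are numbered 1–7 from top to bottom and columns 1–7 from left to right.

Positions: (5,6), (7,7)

(1,4) (2,1) (3,5) (4,2) (5,6) (6,3) (7,7)

Row 1: attacked by (5,6)→{2,6}; (7,7)→{1,7}. Safe: 3, 4, 5. Place at column 4.
Row 2: attacked by (1,4)→{3,4,5}; (5,6)→{3,6}; (7,7)→{2,7}. Safe: 1. Place at column 1.
Row 3: attacked by (1,4)→{2,4,6}; (2,1)→{1,2}; (5,6)→{4,6}; (7,7)→{3,7}. Safe: 5. Place at column 5.
Row 4: attacked by (1,4)→{1,4,7}; (2,1)→{1,3}; (3,5)→{4,5,6}; (5,6)→{5,6,7}; (7,7)→{4,7}. Safe: 2. Place at column 2.
Row 6: attacked by (1,4)→{4}; (2,1)→{1,5}; (3,5)→{2,5}; (4,2)→{2,4}; (5,6)→{5,6,7}; (7,7)→{6,7}. Safe: 3. Place at column 3.
Columns [4, 1, 5, 2, 6, 3, 7], r−c [-3, 1, -2, 2, -1, 3, 0], r+c [5, 3, 8, 6, 11, 9, 14] are all distinct, so no two queens attack.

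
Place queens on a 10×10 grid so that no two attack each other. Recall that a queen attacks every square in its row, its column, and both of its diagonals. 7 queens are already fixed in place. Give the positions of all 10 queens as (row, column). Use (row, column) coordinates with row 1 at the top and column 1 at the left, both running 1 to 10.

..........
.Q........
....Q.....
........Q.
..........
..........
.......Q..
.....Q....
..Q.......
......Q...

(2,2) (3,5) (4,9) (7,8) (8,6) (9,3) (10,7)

(1,10) (2,2) (3,5) (4,9) (5,4) (6,1) (7,8) (8,6) (9,3) (10,7)

Row 1: attacked by (2,2)→{1,2,3}; (3,5)→{3,5,7}; (4,9)→{6,9}; (7,8)→{2,8}; (8,6)→{6}; (9,3)→{3}; (10,7)→{7}. Safe: 4, 10. Place at column 10.
Row 5: attacked by (1,10)→{6,10}; (2,2)→{2,5}; (3,5)→{3,5,7}; (4,9)→{8,9,10}; (7,8)→{6,8,10}; (8,6)→{3,6,9}; (9,3)→{3,7}; (10,7)→{2,7}. Safe: 1, 4. Place at column 4.
Row 6: attacked by (1,10)→{5,10}; (2,2)→{2,6}; (3,5)→{2,5,8}; (4,9)→{7,9}; (5,4)→{3,4,5}; (7,8)→{7,8,9}; (8,6)→{4,6,8}; (9,3)→{3,6}; (10,7)→{3,7}. Safe: 1. Place at column 1.
Columns [10, 2, 5, 9, 4, 1, 8, 6, 3, 7], r−c [-9, 0, -2, -5, 1, 5, -1, 2, 6, 3], r+c [11, 4, 8, 13, 9, 7, 15, 14, 12, 17] are all distinct, so no two queens attack.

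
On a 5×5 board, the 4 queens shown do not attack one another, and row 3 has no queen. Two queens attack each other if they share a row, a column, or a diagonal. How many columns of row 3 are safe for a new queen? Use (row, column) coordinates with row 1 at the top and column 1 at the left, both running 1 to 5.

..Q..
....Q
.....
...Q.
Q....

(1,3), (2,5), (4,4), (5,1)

1

(1,3) attacks row 3 at column 3 and diagonals 1, 5.
(2,5) attacks row 3 at column 5 and diagonals 4.
(4,4) attacks row 3 at column 4 and diagonals 3, 5.
(5,1) attacks row 3 at column 1 and diagonals 3.
Attacked columns: {1, 3, 4, 5}. Safe: {2}.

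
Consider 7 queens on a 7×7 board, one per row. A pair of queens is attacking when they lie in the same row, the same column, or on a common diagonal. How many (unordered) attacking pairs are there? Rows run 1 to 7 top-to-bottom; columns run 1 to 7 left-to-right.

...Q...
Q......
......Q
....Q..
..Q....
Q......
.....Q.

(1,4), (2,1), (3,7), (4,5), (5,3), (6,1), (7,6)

Same column: (2,1)–(6,1) (column 1).
Same diagonal: (2,1)–(7,6) (|2−7| = |1−6| = 5).
Total attacking pairs: 2.

2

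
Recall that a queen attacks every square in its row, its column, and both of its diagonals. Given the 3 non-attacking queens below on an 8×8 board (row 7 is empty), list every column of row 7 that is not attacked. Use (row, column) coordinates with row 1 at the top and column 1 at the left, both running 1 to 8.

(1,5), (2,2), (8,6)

(1,5) attacks row 7 at column 5.
(2,2) attacks row 7 at column 2 and diagonals 7.
(8,6) attacks row 7 at column 6 and diagonals 5, 7.
Attacked columns: {2, 5, 6, 7}. Safe: {1, 3, 4, 8}.

columns 1, 3, 4, 8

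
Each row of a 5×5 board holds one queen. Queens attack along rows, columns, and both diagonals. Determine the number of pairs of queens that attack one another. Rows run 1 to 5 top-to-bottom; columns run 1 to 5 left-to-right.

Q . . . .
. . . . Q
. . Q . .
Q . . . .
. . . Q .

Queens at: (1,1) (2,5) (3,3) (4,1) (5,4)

2

Same column: (1,1)–(4,1) (column 1).
Same diagonal: (1,1)–(3,3) (|1−3| = |1−3| = 2).
Total attacking pairs: 2.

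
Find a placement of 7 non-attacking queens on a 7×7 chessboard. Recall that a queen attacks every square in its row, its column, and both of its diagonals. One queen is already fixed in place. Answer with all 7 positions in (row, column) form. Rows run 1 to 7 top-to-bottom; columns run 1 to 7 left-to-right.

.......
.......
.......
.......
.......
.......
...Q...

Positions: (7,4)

(1,7) (2,3) (3,6) (4,2) (5,5) (6,1) (7,4)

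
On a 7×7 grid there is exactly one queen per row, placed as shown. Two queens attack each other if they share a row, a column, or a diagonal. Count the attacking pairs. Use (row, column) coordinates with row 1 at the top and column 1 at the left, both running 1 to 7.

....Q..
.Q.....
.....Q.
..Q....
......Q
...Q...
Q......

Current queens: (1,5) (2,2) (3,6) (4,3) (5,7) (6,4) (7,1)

0

All columns are distinct and no two queens satisfy |Δrow| = |Δcol|, so no pair attacks.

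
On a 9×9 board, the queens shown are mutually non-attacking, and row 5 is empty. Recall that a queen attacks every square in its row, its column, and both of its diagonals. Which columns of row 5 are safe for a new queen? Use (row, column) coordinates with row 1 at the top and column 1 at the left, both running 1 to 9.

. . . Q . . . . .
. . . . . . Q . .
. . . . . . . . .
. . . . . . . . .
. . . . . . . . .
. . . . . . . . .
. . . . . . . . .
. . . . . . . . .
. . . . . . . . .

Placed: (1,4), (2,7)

columns 1, 2, 3, 5, 6, 9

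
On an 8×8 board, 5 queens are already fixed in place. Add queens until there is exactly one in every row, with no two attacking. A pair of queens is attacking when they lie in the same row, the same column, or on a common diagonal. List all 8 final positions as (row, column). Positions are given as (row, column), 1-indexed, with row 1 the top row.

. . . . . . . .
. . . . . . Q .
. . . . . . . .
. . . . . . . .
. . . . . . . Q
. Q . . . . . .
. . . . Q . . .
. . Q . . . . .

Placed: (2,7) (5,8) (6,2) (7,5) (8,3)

(1,1) (2,7) (3,4) (4,6) (5,8) (6,2) (7,5) (8,3)

Row 1: attacked by (2,7)→{6,7,8}; (5,8)→{4,8}; (6,2)→{2,7}; (7,5)→{5}; (8,3)→{3}. Safe: 1. Place at column 1.
Row 3: attacked by (1,1)→{1,3}; (2,7)→{6,7,8}; (5,8)→{6,8}; (6,2)→{2,5}; (7,5)→{1,5}; (8,3)→{3,8}. Safe: 4. Place at column 4.
Row 4: attacked by (1,1)→{1,4}; (2,7)→{5,7}; (3,4)→{3,4,5}; (5,8)→{7,8}; (6,2)→{2,4}; (7,5)→{2,5,8}; (8,3)→{3,7}. Safe: 6. Place at column 6.
Columns [1, 7, 4, 6, 8, 2, 5, 3], r−c [0, -5, -1, -2, -3, 4, 2, 5], r+c [2, 9, 7, 10, 13, 8, 12, 11] are all distinct, so no two queens attack.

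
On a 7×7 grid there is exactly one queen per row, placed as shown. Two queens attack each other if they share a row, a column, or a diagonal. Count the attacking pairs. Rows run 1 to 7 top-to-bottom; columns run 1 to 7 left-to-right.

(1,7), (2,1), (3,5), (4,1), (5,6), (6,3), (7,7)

Same column: (1,7)–(7,7) (column 7); (2,1)–(4,1) (column 1).
Same diagonal: (1,7)–(3,5) (|1−3| = |7−5| = 2); (4,1)–(6,3) (|4−6| = |1−3| = 2).
Total attacking pairs: 4.

4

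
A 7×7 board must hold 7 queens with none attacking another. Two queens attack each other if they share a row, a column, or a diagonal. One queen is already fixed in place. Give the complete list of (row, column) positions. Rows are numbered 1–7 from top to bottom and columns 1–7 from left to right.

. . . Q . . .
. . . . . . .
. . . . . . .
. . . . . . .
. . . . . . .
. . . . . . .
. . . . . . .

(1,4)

Row 2: attacked by (1,4)→{3,4,5}. Safe: 1, 2, 6, 7. Place at column 7.
Row 3: attacked by (1,4)→{2,4,6}; (2,7)→{6,7}. Safe: 1, 3, 5. Place at column 3.
Row 4: attacked by (1,4)→{1,4,7}; (2,7)→{5,7}; (3,3)→{2,3,4}. Safe: 6. Place at column 6.
Row 5: attacked by (1,4)→{4}; (2,7)→{4,7}; (3,3)→{1,3,5}; (4,6)→{5,6,7}. Safe: 2. Place at column 2.
Row 6: attacked by (1,4)→{4}; (2,7)→{3,7}; (3,3)→{3,6}; (4,6)→{4,6}; (5,2)→{1,2,3}. Safe: 5. Place at column 5.
Row 7: attacked by (1,4)→{4}; (2,7)→{2,7}; (3,3)→{3,7}; (4,6)→{3,6}; (5,2)→{2,4}; (6,5)→{4,5,6}. Safe: 1. Place at column 1.
Columns [4, 7, 3, 6, 2, 5, 1], r−c [-3, -5, 0, -2, 3, 1, 6], r+c [5, 9, 6, 10, 7, 11, 8] are all distinct, so no two queens attack.

(1,4) (2,7) (3,3) (4,6) (5,2) (6,5) (7,1)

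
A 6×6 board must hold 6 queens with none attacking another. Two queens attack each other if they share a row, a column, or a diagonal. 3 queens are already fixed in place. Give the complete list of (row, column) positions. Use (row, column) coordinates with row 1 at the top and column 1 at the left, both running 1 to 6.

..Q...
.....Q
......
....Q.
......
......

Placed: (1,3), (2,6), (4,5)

(1,3) (2,6) (3,2) (4,5) (5,1) (6,4)

Row 3: attacked by (1,3)→{1,3,5}; (2,6)→{5,6}; (4,5)→{4,5,6}. Safe: 2. Place at column 2.
Row 5: attacked by (1,3)→{3}; (2,6)→{3,6}; (3,2)→{2,4}; (4,5)→{4,5,6}. Safe: 1. Place at column 1.
Row 6: attacked by (1,3)→{3}; (2,6)→{2,6}; (3,2)→{2,5}; (4,5)→{3,5}; (5,1)→{1,2}. Safe: 4. Place at column 4.
Columns [3, 6, 2, 5, 1, 4], r−c [-2, -4, 1, -1, 4, 2], r+c [4, 8, 5, 9, 6, 10] are all distinct, so no two queens attack.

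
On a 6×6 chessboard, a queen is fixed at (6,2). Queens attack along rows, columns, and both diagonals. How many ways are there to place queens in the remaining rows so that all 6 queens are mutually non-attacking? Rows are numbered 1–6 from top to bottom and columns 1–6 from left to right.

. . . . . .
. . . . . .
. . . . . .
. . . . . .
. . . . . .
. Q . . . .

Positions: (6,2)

1

Branch on row 1: col 1 → 0; col 3 → 0; col 4 → 0; col 5 → 1; col 6 → 0.
Sum: 0 + 0 + 0 + 1 + 0 = 1.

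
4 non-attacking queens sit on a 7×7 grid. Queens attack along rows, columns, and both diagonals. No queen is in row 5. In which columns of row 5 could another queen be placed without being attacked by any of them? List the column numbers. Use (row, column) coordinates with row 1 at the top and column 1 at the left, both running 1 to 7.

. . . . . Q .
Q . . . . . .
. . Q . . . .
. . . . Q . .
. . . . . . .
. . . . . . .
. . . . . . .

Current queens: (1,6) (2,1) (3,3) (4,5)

columns 7

(1,6) attacks row 5 at column 6 and diagonals 2.
(2,1) attacks row 5 at column 1 and diagonals 4.
(3,3) attacks row 5 at column 3 and diagonals 1, 5.
(4,5) attacks row 5 at column 5 and diagonals 4, 6.
Attacked columns: {1, 2, 3, 4, 5, 6}. Safe: {7}.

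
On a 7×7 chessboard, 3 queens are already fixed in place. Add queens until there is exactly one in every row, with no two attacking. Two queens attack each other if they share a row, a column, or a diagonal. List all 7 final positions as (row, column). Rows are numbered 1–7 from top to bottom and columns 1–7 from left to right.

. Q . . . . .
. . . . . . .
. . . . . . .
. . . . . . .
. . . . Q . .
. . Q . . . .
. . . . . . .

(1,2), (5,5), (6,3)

Row 2: attacked by (1,2)→{1,2,3}; (5,5)→{2,5}; (6,3)→{3,7}. Safe: 4, 6. Place at column 4.
Row 3: attacked by (1,2)→{2,4}; (2,4)→{3,4,5}; (5,5)→{3,5,7}; (6,3)→{3,6}. Safe: 1. Place at column 1.
Row 4: attacked by (1,2)→{2,5}; (2,4)→{2,4,6}; (3,1)→{1,2}; (5,5)→{4,5,6}; (6,3)→{1,3,5}. Safe: 7. Place at column 7.
Row 7: attacked by (1,2)→{2}; (2,4)→{4}; (3,1)→{1,5}; (4,7)→{4,7}; (5,5)→{3,5,7}; (6,3)→{2,3,4}. Safe: 6. Place at column 6.
Columns [2, 4, 1, 7, 5, 3, 6], r−c [-1, -2, 2, -3, 0, 3, 1], r+c [3, 6, 4, 11, 10, 9, 13] are all distinct, so no two queens attack.

(1,2) (2,4) (3,1) (4,7) (5,5) (6,3) (7,6)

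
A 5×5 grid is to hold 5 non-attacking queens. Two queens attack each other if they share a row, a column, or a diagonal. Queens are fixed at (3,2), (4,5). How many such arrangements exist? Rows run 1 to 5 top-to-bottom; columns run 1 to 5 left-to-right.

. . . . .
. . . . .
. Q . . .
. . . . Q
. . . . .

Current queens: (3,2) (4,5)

1

Branch on row 1: col 1 → 1; col 3 → 0.
Sum: 1 + 0 = 1.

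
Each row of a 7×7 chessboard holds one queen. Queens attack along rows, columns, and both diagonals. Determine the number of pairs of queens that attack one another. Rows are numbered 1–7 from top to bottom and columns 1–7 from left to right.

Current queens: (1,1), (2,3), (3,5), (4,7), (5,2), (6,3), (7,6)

2

Same column: (2,3)–(6,3) (column 3).
Same diagonal: (5,2)–(6,3) (|5−6| = |2−3| = 1).
Total attacking pairs: 2.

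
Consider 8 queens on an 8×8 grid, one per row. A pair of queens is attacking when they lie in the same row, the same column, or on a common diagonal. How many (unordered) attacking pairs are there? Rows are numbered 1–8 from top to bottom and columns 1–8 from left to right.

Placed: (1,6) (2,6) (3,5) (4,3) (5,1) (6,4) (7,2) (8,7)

Same column: (1,6)–(2,6) (column 6).
Same diagonal: (1,6)–(4,3) (|1−4| = |6−3| = 3); (2,6)–(3,5) (|2−3| = |6−5| = 1); (4,3)–(8,7) (|4−8| = |3−7| = 4).
Total attacking pairs: 4.

4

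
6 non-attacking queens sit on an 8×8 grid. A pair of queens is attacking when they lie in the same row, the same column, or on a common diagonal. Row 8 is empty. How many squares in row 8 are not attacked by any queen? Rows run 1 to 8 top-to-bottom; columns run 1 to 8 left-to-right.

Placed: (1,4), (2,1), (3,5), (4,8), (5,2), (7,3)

(1,4) attacks row 8 at column 4.
(2,1) attacks row 8 at column 1 and diagonals 7.
(3,5) attacks row 8 at column 5.
(4,8) attacks row 8 at column 8 and diagonals 4.
(5,2) attacks row 8 at column 2 and diagonals 5.
(7,3) attacks row 8 at column 3 and diagonals 2, 4.
Attacked columns: {1, 2, 3, 4, 5, 7, 8}. Safe: {6}.

1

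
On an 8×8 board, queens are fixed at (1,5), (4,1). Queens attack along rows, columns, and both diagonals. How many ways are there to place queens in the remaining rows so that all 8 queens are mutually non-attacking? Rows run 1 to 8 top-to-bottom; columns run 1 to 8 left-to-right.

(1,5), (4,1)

5

Branch on row 2: col 2 → 2; col 7 → 1; col 8 → 2.
Sum: 2 + 1 + 2 = 5.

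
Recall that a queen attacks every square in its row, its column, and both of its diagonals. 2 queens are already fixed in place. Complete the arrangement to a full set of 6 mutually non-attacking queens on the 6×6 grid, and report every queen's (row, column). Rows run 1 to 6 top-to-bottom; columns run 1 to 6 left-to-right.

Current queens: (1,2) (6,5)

(1,2) (2,4) (3,6) (4,1) (5,3) (6,5)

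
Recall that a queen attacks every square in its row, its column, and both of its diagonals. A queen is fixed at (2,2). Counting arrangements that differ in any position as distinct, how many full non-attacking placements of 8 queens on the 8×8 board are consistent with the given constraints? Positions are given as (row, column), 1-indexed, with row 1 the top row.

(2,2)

Branch on row 1: col 4 → 6; col 5 → 4; col 6 → 2; col 7 → 2; col 8 → 2.
Sum: 6 + 4 + 2 + 2 + 2 = 16.

16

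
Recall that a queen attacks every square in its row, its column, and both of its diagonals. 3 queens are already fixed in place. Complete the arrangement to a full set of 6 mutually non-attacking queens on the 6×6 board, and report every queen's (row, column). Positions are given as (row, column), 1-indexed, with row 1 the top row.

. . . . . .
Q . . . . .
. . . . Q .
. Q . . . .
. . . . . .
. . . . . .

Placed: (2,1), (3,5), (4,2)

(1,4) (2,1) (3,5) (4,2) (5,6) (6,3)

Row 1: attacked by (2,1)→{1,2}; (3,5)→{3,5}; (4,2)→{2,5}. Safe: 4, 6. Place at column 4.
Row 5: attacked by (1,4)→{4}; (2,1)→{1,4}; (3,5)→{3,5}; (4,2)→{1,2,3}. Safe: 6. Place at column 6.
Row 6: attacked by (1,4)→{4}; (2,1)→{1,5}; (3,5)→{2,5}; (4,2)→{2,4}; (5,6)→{5,6}. Safe: 3. Place at column 3.
Columns [4, 1, 5, 2, 6, 3], r−c [-3, 1, -2, 2, -1, 3], r+c [5, 3, 8, 6, 11, 9] are all distinct, so no two queens attack.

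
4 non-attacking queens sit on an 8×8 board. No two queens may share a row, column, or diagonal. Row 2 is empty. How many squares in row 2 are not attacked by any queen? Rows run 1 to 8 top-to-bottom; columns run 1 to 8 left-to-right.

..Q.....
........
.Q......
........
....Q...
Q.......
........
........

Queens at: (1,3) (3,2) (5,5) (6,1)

2

(1,3) attacks row 2 at column 3 and diagonals 2, 4.
(3,2) attacks row 2 at column 2 and diagonals 1, 3.
(5,5) attacks row 2 at column 5 and diagonals 2, 8.
(6,1) attacks row 2 at column 1 and diagonals 5.
Attacked columns: {1, 2, 3, 4, 5, 8}. Safe: {6, 7}.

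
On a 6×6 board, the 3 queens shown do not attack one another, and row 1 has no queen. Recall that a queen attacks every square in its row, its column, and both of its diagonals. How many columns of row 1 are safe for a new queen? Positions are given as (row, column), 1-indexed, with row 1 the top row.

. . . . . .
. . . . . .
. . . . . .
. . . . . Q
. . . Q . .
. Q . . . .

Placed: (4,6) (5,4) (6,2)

2

(4,6) attacks row 1 at column 6 and diagonals 3.
(5,4) attacks row 1 at column 4.
(6,2) attacks row 1 at column 2.
Attacked columns: {2, 3, 4, 6}. Safe: {1, 5}.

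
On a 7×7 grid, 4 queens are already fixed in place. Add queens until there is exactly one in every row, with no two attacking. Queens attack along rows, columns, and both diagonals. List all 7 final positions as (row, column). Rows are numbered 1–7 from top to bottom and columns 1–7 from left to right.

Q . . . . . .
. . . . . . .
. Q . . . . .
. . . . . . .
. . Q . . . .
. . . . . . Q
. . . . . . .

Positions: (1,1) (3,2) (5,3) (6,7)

(1,1) (2,5) (3,2) (4,6) (5,3) (6,7) (7,4)

Row 2: attacked by (1,1)→{1,2}; (3,2)→{1,2,3}; (5,3)→{3,6}; (6,7)→{3,7}. Safe: 4, 5. Place at column 5.
Row 4: attacked by (1,1)→{1,4}; (2,5)→{3,5,7}; (3,2)→{1,2,3}; (5,3)→{2,3,4}; (6,7)→{5,7}. Safe: 6. Place at column 6.
Row 7: attacked by (1,1)→{1,7}; (2,5)→{5}; (3,2)→{2,6}; (4,6)→{3,6}; (5,3)→{1,3,5}; (6,7)→{6,7}. Safe: 4. Place at column 4.
Columns [1, 5, 2, 6, 3, 7, 4], r−c [0, -3, 1, -2, 2, -1, 3], r+c [2, 7, 5, 10, 8, 13, 11] are all distinct, so no two queens attack.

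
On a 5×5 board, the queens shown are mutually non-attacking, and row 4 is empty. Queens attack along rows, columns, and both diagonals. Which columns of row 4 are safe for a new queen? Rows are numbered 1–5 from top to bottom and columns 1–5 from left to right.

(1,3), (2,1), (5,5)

columns 2

(1,3) attacks row 4 at column 3.
(2,1) attacks row 4 at column 1 and diagonals 3.
(5,5) attacks row 4 at column 5 and diagonals 4.
Attacked columns: {1, 3, 4, 5}. Safe: {2}.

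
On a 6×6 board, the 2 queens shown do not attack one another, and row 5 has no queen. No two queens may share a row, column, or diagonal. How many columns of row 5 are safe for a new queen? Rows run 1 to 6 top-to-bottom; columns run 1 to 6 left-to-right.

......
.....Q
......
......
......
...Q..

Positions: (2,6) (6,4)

(2,6) attacks row 5 at column 6 and diagonals 3.
(6,4) attacks row 5 at column 4 and diagonals 3, 5.
Attacked columns: {3, 4, 5, 6}. Safe: {1, 2}.

2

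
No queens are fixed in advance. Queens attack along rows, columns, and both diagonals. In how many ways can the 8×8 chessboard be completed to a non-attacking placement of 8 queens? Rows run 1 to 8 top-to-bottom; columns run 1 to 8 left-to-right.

92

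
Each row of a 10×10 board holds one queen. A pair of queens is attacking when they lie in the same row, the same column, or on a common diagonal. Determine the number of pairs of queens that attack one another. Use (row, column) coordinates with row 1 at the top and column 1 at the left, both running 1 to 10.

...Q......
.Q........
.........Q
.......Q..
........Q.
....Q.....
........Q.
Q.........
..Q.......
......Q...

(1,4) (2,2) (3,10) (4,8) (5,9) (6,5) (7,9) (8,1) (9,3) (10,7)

Same column: (5,9)–(7,9) (column 9).
Same diagonal: (4,8)–(5,9) (|4−5| = |8−9| = 1); (4,8)–(9,3) (|4−9| = |8−3| = 5).
Total attacking pairs: 3.

3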